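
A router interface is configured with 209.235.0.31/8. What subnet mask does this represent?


/8 means 8 network bits, 24 host bits
Binary: 11111111000000000000000000000000
Mask: 255.0.0.0


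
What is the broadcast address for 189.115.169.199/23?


Network: 189.115.168.0/23
Host bits = 9
Set all host bits to 1:
Broadcast: 189.115.169.255


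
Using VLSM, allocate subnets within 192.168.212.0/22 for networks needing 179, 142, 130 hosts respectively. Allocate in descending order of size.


179 hosts -> /24 (254 usable): 192.168.212.0/24
142 hosts -> /24 (254 usable): 192.168.213.0/24
130 hosts -> /24 (254 usable): 192.168.214.0/24
Allocation: 192.168.212.0/24 (179 hosts, 254 usable); 192.168.213.0/24 (142 hosts, 254 usable); 192.168.214.0/24 (130 hosts, 254 usable)


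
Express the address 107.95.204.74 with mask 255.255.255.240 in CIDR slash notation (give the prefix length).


Binary: 11111111.11111111.11111111.11110000
Count leading 1s
Prefix: /28


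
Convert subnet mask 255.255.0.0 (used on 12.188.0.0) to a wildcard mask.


Subnet mask: 255.255.0.0
Wildcard = 255.255.255.255 - subnet mask
255 - 255 = 0
255 - 255 = 0
255 - 0 = 255
255 - 0 = 255
Wildcard: 0.0.255.255


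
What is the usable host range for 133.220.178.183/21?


Network: 133.220.176.0
Broadcast: 133.220.183.255
First usable = network + 1
Last usable = broadcast - 1
Range: 133.220.176.1 to 133.220.183.254


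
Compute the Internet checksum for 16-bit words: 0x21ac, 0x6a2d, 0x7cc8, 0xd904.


Sum all words (with carry folding):
+ 0x21ac = 0x21ac
+ 0x6a2d = 0x8bd9
+ 0x7cc8 = 0x08a2
+ 0xd904 = 0xe1a6
One's complement: ~0xe1a6
Checksum = 0x1e59


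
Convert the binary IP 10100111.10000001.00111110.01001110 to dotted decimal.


10100111 = 167
10000001 = 129
00111110 = 62
01001110 = 78
IP: 167.129.62.78


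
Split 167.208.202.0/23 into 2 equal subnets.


New prefix = 23 + 1 = 24
Each subnet has 256 addresses
  167.208.202.0/24
  167.208.203.0/24
Subnets: 167.208.202.0/24, 167.208.203.0/24


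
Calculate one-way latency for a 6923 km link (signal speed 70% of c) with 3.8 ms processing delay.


Speed = 0.7 * 3e5 km/s = 210000 km/s
Propagation delay = 6923 / 210000 = 0.033 s = 32.9667 ms
Processing delay = 3.8 ms
Total one-way latency = 36.7667 ms


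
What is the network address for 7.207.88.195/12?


IP:   00000111.11001111.01011000.11000011
Mask: 11111111.11110000.00000000.00000000
AND operation:
Net:  00000111.11000000.00000000.00000000
Network: 7.192.0.0/12


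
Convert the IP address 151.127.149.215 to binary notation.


151 = 10010111
127 = 01111111
149 = 10010101
215 = 11010111
Binary: 10010111.01111111.10010101.11010111


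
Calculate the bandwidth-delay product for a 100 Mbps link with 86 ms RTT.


BDP = bandwidth * RTT
= 100 Mbps * 86 ms
= 100 * 1e6 * 86 / 1000 bits
= 8600000 bits
= 1075000 bytes
= 1049.8047 KB
BDP = 8600000 bits (1075000 bytes)


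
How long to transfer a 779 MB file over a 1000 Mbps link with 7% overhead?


Effective throughput = 1000 * (1 - 7/100) = 930.0 Mbps
File size in Mb = 779 * 8 = 6232 Mb
Time = 6232 / 930.0
Time = 6.7011 seconds


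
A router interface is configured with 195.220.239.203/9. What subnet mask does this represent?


/9 means 9 network bits, 23 host bits
Binary: 11111111100000000000000000000000
Mask: 255.128.0.0


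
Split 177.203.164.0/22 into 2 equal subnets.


New prefix = 22 + 1 = 23
Each subnet has 512 addresses
  177.203.164.0/23
  177.203.166.0/23
Subnets: 177.203.164.0/23, 177.203.166.0/23


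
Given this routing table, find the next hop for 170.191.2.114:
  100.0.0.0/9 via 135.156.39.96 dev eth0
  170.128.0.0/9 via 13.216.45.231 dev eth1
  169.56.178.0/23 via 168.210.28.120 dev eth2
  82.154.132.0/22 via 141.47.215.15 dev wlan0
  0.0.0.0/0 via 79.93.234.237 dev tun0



Longest prefix match for 170.191.2.114:
  /9 100.0.0.0: no
  /9 170.128.0.0: MATCH
  /23 169.56.178.0: no
  /22 82.154.132.0: no
  /0 0.0.0.0: MATCH
Selected: next-hop 13.216.45.231 via eth1 (matched /9)


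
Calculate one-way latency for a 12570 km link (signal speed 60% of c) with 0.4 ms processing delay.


Speed = 0.6 * 3e5 km/s = 180000 km/s
Propagation delay = 12570 / 180000 = 0.0698 s = 69.8333 ms
Processing delay = 0.4 ms
Total one-way latency = 70.2333 ms


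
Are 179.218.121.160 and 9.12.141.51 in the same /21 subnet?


Mask: 255.255.248.0
179.218.121.160 AND mask = 179.218.120.0
9.12.141.51 AND mask = 9.12.136.0
No, different subnets (179.218.120.0 vs 9.12.136.0)


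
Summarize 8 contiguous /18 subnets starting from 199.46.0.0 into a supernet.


Original prefix: /18
Number of subnets: 8 = 2^3
New prefix = 18 - 3 = 15
Supernet: 199.46.0.0/15


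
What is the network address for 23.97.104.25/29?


IP:   00010111.01100001.01101000.00011001
Mask: 11111111.11111111.11111111.11111000
AND operation:
Net:  00010111.01100001.01101000.00011000
Network: 23.97.104.24/29


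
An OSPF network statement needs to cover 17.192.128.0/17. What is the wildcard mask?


Subnet mask: 255.255.128.0
Wildcard = 255.255.255.255 - subnet mask
255 - 255 = 0
255 - 255 = 0
255 - 128 = 127
255 - 0 = 255
Wildcard: 0.0.127.255


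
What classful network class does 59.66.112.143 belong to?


First octet: 59
Binary: 00111011
0xxxxxxx -> Class A (1-126)
Class A, default mask 255.0.0.0 (/8)


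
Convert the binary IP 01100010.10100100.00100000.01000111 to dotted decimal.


01100010 = 98
10100100 = 164
00100000 = 32
01000111 = 71
IP: 98.164.32.71


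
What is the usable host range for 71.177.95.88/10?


Network: 71.128.0.0
Broadcast: 71.191.255.255
First usable = network + 1
Last usable = broadcast - 1
Range: 71.128.0.1 to 71.191.255.254


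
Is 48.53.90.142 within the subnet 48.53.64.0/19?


Subnet network: 48.53.64.0
Test IP AND mask: 48.53.64.0
Yes, 48.53.90.142 is in 48.53.64.0/19


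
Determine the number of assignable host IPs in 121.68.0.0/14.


Host bits = 32 - 14 = 18
Total addresses = 2^18 = 262144
Usable = total - 2 (network and broadcast)
Usable hosts: 262142


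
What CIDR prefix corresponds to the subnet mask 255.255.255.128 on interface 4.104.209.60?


Binary: 11111111.11111111.11111111.10000000
Count leading 1s
Prefix: /25


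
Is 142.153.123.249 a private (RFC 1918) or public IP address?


RFC 1918 private ranges:
  10.0.0.0/8 (10.0.0.0 - 10.255.255.255)
  172.16.0.0/12 (172.16.0.0 - 172.31.255.255)
  192.168.0.0/16 (192.168.0.0 - 192.168.255.255)
Public (not in any RFC 1918 range)


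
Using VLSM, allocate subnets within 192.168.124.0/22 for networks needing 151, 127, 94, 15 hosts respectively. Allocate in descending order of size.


151 hosts -> /24 (254 usable): 192.168.124.0/24
127 hosts -> /24 (254 usable): 192.168.125.0/24
94 hosts -> /25 (126 usable): 192.168.126.0/25
15 hosts -> /27 (30 usable): 192.168.126.128/27
Allocation: 192.168.124.0/24 (151 hosts, 254 usable); 192.168.125.0/24 (127 hosts, 254 usable); 192.168.126.0/25 (94 hosts, 126 usable); 192.168.126.128/27 (15 hosts, 30 usable)


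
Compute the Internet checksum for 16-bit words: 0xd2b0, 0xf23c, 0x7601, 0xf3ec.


Sum all words (with carry folding):
+ 0xd2b0 = 0xd2b0
+ 0xf23c = 0xc4ed
+ 0x7601 = 0x3aef
+ 0xf3ec = 0x2edc
One's complement: ~0x2edc
Checksum = 0xd123


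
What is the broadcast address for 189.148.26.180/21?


Network: 189.148.24.0/21
Host bits = 11
Set all host bits to 1:
Broadcast: 189.148.31.255


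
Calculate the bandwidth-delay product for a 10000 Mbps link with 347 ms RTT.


BDP = bandwidth * RTT
= 10000 Mbps * 347 ms
= 10000 * 1e6 * 347 / 1000 bits
= 3470000000 bits
= 433750000 bytes
= 423583.9844 KB
BDP = 3470000000 bits (433750000 bytes)


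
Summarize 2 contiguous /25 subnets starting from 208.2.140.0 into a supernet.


Original prefix: /25
Number of subnets: 2 = 2^1
New prefix = 25 - 1 = 24
Supernet: 208.2.140.0/24


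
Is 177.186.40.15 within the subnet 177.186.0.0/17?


Subnet network: 177.186.0.0
Test IP AND mask: 177.186.0.0
Yes, 177.186.40.15 is in 177.186.0.0/17


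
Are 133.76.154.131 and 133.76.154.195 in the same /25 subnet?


Mask: 255.255.255.128
133.76.154.131 AND mask = 133.76.154.128
133.76.154.195 AND mask = 133.76.154.128
Yes, same subnet (133.76.154.128)


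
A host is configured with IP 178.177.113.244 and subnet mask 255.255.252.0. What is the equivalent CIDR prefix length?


Binary: 11111111.11111111.11111100.00000000
Count leading 1s
Prefix: /22


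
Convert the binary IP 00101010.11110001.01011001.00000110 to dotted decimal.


00101010 = 42
11110001 = 241
01011001 = 89
00000110 = 6
IP: 42.241.89.6


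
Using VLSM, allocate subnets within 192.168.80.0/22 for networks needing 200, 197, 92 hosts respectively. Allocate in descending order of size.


200 hosts -> /24 (254 usable): 192.168.80.0/24
197 hosts -> /24 (254 usable): 192.168.81.0/24
92 hosts -> /25 (126 usable): 192.168.82.0/25
Allocation: 192.168.80.0/24 (200 hosts, 254 usable); 192.168.81.0/24 (197 hosts, 254 usable); 192.168.82.0/25 (92 hosts, 126 usable)


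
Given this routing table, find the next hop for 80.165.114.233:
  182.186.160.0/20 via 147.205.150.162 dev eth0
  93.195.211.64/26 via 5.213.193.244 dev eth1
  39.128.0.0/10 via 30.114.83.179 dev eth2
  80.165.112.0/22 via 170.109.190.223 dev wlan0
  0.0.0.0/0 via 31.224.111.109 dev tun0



Longest prefix match for 80.165.114.233:
  /20 182.186.160.0: no
  /26 93.195.211.64: no
  /10 39.128.0.0: no
  /22 80.165.112.0: MATCH
  /0 0.0.0.0: MATCH
Selected: next-hop 170.109.190.223 via wlan0 (matched /22)


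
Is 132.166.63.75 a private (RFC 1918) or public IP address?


RFC 1918 private ranges:
  10.0.0.0/8 (10.0.0.0 - 10.255.255.255)
  172.16.0.0/12 (172.16.0.0 - 172.31.255.255)
  192.168.0.0/16 (192.168.0.0 - 192.168.255.255)
Public (not in any RFC 1918 range)


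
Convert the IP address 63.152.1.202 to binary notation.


63 = 00111111
152 = 10011000
1 = 00000001
202 = 11001010
Binary: 00111111.10011000.00000001.11001010


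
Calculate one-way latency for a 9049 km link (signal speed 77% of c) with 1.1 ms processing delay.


Speed = 0.77 * 3e5 km/s = 231000 km/s
Propagation delay = 9049 / 231000 = 0.0392 s = 39.1732 ms
Processing delay = 1.1 ms
Total one-way latency = 40.2732 ms


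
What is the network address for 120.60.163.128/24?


IP:   01111000.00111100.10100011.10000000
Mask: 11111111.11111111.11111111.00000000
AND operation:
Net:  01111000.00111100.10100011.00000000
Network: 120.60.163.0/24


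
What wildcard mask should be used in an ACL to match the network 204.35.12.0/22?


Subnet mask: 255.255.252.0
Wildcard = 255.255.255.255 - subnet mask
255 - 255 = 0
255 - 255 = 0
255 - 252 = 3
255 - 0 = 255
Wildcard: 0.0.3.255


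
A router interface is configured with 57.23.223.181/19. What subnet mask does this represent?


/19 means 19 network bits, 13 host bits
Binary: 11111111111111111110000000000000
Mask: 255.255.224.0


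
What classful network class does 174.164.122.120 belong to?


First octet: 174
Binary: 10101110
10xxxxxx -> Class B (128-191)
Class B, default mask 255.255.0.0 (/16)


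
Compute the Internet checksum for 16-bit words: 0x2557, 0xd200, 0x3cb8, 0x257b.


Sum all words (with carry folding):
+ 0x2557 = 0x2557
+ 0xd200 = 0xf757
+ 0x3cb8 = 0x3410
+ 0x257b = 0x598b
One's complement: ~0x598b
Checksum = 0xa674


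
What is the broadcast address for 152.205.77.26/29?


Network: 152.205.77.24/29
Host bits = 3
Set all host bits to 1:
Broadcast: 152.205.77.31


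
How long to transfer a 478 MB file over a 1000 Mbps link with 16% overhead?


Effective throughput = 1000 * (1 - 16/100) = 840 Mbps
File size in Mb = 478 * 8 = 3824 Mb
Time = 3824 / 840
Time = 4.5524 seconds


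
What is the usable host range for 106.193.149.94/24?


Network: 106.193.149.0
Broadcast: 106.193.149.255
First usable = network + 1
Last usable = broadcast - 1
Range: 106.193.149.1 to 106.193.149.254


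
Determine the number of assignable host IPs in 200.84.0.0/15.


Host bits = 32 - 15 = 17
Total addresses = 2^17 = 131072
Usable = total - 2 (network and broadcast)
Usable hosts: 131070


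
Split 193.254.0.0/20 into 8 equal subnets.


New prefix = 20 + 3 = 23
Each subnet has 512 addresses
  193.254.0.0/23
  193.254.2.0/23
  193.254.4.0/23
  193.254.6.0/23
  193.254.8.0/23
  193.254.10.0/23
  193.254.12.0/23
  193.254.14.0/23
Subnets: 193.254.0.0/23, 193.254.2.0/23, 193.254.4.0/23, 193.254.6.0/23, 193.254.8.0/23, 193.254.10.0/23, 193.254.12.0/23, 193.254.14.0/23


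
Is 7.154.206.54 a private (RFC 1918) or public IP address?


RFC 1918 private ranges:
  10.0.0.0/8 (10.0.0.0 - 10.255.255.255)
  172.16.0.0/12 (172.16.0.0 - 172.31.255.255)
  192.168.0.0/16 (192.168.0.0 - 192.168.255.255)
Public (not in any RFC 1918 range)


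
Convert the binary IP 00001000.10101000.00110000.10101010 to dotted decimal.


00001000 = 8
10101000 = 168
00110000 = 48
10101010 = 170
IP: 8.168.48.170


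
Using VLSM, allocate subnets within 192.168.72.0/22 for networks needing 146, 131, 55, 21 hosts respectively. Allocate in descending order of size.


146 hosts -> /24 (254 usable): 192.168.72.0/24
131 hosts -> /24 (254 usable): 192.168.73.0/24
55 hosts -> /26 (62 usable): 192.168.74.0/26
21 hosts -> /27 (30 usable): 192.168.74.64/27
Allocation: 192.168.72.0/24 (146 hosts, 254 usable); 192.168.73.0/24 (131 hosts, 254 usable); 192.168.74.0/26 (55 hosts, 62 usable); 192.168.74.64/27 (21 hosts, 30 usable)


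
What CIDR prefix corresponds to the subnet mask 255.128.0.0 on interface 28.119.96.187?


Binary: 11111111.10000000.00000000.00000000
Count leading 1s
Prefix: /9


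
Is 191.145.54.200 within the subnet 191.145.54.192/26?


Subnet network: 191.145.54.192
Test IP AND mask: 191.145.54.192
Yes, 191.145.54.200 is in 191.145.54.192/26


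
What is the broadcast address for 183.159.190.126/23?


Network: 183.159.190.0/23
Host bits = 9
Set all host bits to 1:
Broadcast: 183.159.191.255


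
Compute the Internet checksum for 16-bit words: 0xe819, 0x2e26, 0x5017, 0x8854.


Sum all words (with carry folding):
+ 0xe819 = 0xe819
+ 0x2e26 = 0x1640
+ 0x5017 = 0x6657
+ 0x8854 = 0xeeab
One's complement: ~0xeeab
Checksum = 0x1154


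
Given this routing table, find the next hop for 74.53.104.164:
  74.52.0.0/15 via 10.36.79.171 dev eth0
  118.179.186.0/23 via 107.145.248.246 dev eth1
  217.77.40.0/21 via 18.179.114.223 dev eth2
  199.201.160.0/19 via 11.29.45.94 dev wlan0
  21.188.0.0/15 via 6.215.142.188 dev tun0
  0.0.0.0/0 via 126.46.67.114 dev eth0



Longest prefix match for 74.53.104.164:
  /15 74.52.0.0: MATCH
  /23 118.179.186.0: no
  /21 217.77.40.0: no
  /19 199.201.160.0: no
  /15 21.188.0.0: no
  /0 0.0.0.0: MATCH
Selected: next-hop 10.36.79.171 via eth0 (matched /15)


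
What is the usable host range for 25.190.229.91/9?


Network: 25.128.0.0
Broadcast: 25.255.255.255
First usable = network + 1
Last usable = broadcast - 1
Range: 25.128.0.1 to 25.255.255.254


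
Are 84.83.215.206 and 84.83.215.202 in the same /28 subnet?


Mask: 255.255.255.240
84.83.215.206 AND mask = 84.83.215.192
84.83.215.202 AND mask = 84.83.215.192
Yes, same subnet (84.83.215.192)


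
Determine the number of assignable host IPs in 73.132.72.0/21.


Host bits = 32 - 21 = 11
Total addresses = 2^11 = 2048
Usable = total - 2 (network and broadcast)
Usable hosts: 2046


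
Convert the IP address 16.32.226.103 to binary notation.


16 = 00010000
32 = 00100000
226 = 11100010
103 = 01100111
Binary: 00010000.00100000.11100010.01100111


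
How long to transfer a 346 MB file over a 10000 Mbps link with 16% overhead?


Effective throughput = 10000 * (1 - 16/100) = 8400 Mbps
File size in Mb = 346 * 8 = 2768 Mb
Time = 2768 / 8400
Time = 0.3295 seconds


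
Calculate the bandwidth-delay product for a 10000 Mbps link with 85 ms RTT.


BDP = bandwidth * RTT
= 10000 Mbps * 85 ms
= 10000 * 1e6 * 85 / 1000 bits
= 850000000 bits
= 106250000 bytes
= 103759.7656 KB
BDP = 850000000 bits (106250000 bytes)


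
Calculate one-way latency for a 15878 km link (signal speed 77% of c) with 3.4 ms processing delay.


Speed = 0.77 * 3e5 km/s = 231000 km/s
Propagation delay = 15878 / 231000 = 0.0687 s = 68.7359 ms
Processing delay = 3.4 ms
Total one-way latency = 72.1359 ms


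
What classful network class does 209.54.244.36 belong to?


First octet: 209
Binary: 11010001
110xxxxx -> Class C (192-223)
Class C, default mask 255.255.255.0 (/24)


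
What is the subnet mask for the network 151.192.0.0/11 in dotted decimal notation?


/11 means 11 network bits, 21 host bits
Binary: 11111111111000000000000000000000
Mask: 255.224.0.0


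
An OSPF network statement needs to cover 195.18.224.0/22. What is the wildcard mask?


Subnet mask: 255.255.252.0
Wildcard = 255.255.255.255 - subnet mask
255 - 255 = 0
255 - 255 = 0
255 - 252 = 3
255 - 0 = 255
Wildcard: 0.0.3.255


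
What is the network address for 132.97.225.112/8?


IP:   10000100.01100001.11100001.01110000
Mask: 11111111.00000000.00000000.00000000
AND operation:
Net:  10000100.00000000.00000000.00000000
Network: 132.0.0.0/8


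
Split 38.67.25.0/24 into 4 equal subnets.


New prefix = 24 + 2 = 26
Each subnet has 64 addresses
  38.67.25.0/26
  38.67.25.64/26
  38.67.25.128/26
  38.67.25.192/26
Subnets: 38.67.25.0/26, 38.67.25.64/26, 38.67.25.128/26, 38.67.25.192/26


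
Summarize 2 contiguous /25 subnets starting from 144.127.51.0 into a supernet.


Original prefix: /25
Number of subnets: 2 = 2^1
New prefix = 25 - 1 = 24
Supernet: 144.127.51.0/24


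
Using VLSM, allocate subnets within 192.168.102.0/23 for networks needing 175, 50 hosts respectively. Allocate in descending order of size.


175 hosts -> /24 (254 usable): 192.168.102.0/24
50 hosts -> /26 (62 usable): 192.168.103.0/26
Allocation: 192.168.102.0/24 (175 hosts, 254 usable); 192.168.103.0/26 (50 hosts, 62 usable)


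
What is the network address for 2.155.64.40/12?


IP:   00000010.10011011.01000000.00101000
Mask: 11111111.11110000.00000000.00000000
AND operation:
Net:  00000010.10010000.00000000.00000000
Network: 2.144.0.0/12


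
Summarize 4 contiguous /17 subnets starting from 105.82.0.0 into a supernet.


Original prefix: /17
Number of subnets: 4 = 2^2
New prefix = 17 - 2 = 15
Supernet: 105.82.0.0/15


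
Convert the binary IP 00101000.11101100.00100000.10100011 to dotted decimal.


00101000 = 40
11101100 = 236
00100000 = 32
10100011 = 163
IP: 40.236.32.163


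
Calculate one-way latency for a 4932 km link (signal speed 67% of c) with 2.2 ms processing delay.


Speed = 0.67 * 3e5 km/s = 201000 km/s
Propagation delay = 4932 / 201000 = 0.0245 s = 24.5373 ms
Processing delay = 2.2 ms
Total one-way latency = 26.7373 ms


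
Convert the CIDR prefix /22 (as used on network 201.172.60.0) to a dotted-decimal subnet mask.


/22 means 22 network bits, 10 host bits
Binary: 11111111111111111111110000000000
Mask: 255.255.252.0


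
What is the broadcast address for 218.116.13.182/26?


Network: 218.116.13.128/26
Host bits = 6
Set all host bits to 1:
Broadcast: 218.116.13.191


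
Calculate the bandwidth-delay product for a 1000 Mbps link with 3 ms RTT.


BDP = bandwidth * RTT
= 1000 Mbps * 3 ms
= 1000 * 1e6 * 3 / 1000 bits
= 3000000 bits
= 375000 bytes
= 366.2109 KB
BDP = 3000000 bits (375000 bytes)


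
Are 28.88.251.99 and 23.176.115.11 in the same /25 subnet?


Mask: 255.255.255.128
28.88.251.99 AND mask = 28.88.251.0
23.176.115.11 AND mask = 23.176.115.0
No, different subnets (28.88.251.0 vs 23.176.115.0)


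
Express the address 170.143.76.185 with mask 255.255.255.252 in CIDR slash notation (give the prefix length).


Binary: 11111111.11111111.11111111.11111100
Count leading 1s
Prefix: /30


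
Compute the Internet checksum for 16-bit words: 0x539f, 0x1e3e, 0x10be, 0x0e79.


Sum all words (with carry folding):
+ 0x539f = 0x539f
+ 0x1e3e = 0x71dd
+ 0x10be = 0x829b
+ 0x0e79 = 0x9114
One's complement: ~0x9114
Checksum = 0x6eeb


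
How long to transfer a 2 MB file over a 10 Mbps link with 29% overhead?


Effective throughput = 10 * (1 - 29/100) = 7.1 Mbps
File size in Mb = 2 * 8 = 16 Mb
Time = 16 / 7.1
Time = 2.2535 seconds


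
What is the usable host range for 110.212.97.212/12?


Network: 110.208.0.0
Broadcast: 110.223.255.255
First usable = network + 1
Last usable = broadcast - 1
Range: 110.208.0.1 to 110.223.255.254


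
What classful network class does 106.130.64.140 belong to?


First octet: 106
Binary: 01101010
0xxxxxxx -> Class A (1-126)
Class A, default mask 255.0.0.0 (/8)


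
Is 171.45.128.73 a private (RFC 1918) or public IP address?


RFC 1918 private ranges:
  10.0.0.0/8 (10.0.0.0 - 10.255.255.255)
  172.16.0.0/12 (172.16.0.0 - 172.31.255.255)
  192.168.0.0/16 (192.168.0.0 - 192.168.255.255)
Public (not in any RFC 1918 range)


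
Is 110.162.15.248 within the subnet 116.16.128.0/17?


Subnet network: 116.16.128.0
Test IP AND mask: 110.162.0.0
No, 110.162.15.248 is not in 116.16.128.0/17


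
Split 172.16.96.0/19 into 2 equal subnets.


New prefix = 19 + 1 = 20
Each subnet has 4096 addresses
  172.16.96.0/20
  172.16.112.0/20
Subnets: 172.16.96.0/20, 172.16.112.0/20


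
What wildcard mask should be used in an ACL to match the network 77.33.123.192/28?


Subnet mask: 255.255.255.240
Wildcard = 255.255.255.255 - subnet mask
255 - 255 = 0
255 - 255 = 0
255 - 255 = 0
255 - 240 = 15
Wildcard: 0.0.0.15


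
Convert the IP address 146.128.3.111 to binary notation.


146 = 10010010
128 = 10000000
3 = 00000011
111 = 01101111
Binary: 10010010.10000000.00000011.01101111


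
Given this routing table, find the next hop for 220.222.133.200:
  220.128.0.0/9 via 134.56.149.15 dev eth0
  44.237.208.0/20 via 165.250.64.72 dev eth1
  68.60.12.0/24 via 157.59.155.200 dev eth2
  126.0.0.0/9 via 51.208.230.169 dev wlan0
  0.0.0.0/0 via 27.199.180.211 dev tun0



Longest prefix match for 220.222.133.200:
  /9 220.128.0.0: MATCH
  /20 44.237.208.0: no
  /24 68.60.12.0: no
  /9 126.0.0.0: no
  /0 0.0.0.0: MATCH
Selected: next-hop 134.56.149.15 via eth0 (matched /9)


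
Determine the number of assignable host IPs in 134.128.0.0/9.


Host bits = 32 - 9 = 23
Total addresses = 2^23 = 8388608
Usable = total - 2 (network and broadcast)
Usable hosts: 8388606


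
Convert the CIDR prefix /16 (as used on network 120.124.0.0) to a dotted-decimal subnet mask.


/16 means 16 network bits, 16 host bits
Binary: 11111111111111110000000000000000
Mask: 255.255.0.0


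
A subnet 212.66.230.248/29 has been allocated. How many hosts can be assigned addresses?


Host bits = 32 - 29 = 3
Total addresses = 2^3 = 8
Usable = total - 2 (network and broadcast)
Usable hosts: 6


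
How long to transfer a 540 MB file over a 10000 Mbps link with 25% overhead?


Effective throughput = 10000 * (1 - 25/100) = 7500 Mbps
File size in Mb = 540 * 8 = 4320 Mb
Time = 4320 / 7500
Time = 0.576 seconds


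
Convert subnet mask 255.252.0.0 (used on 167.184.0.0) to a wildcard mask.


Subnet mask: 255.252.0.0
Wildcard = 255.255.255.255 - subnet mask
255 - 255 = 0
255 - 252 = 3
255 - 0 = 255
255 - 0 = 255
Wildcard: 0.3.255.255


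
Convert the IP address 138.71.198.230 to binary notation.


138 = 10001010
71 = 01000111
198 = 11000110
230 = 11100110
Binary: 10001010.01000111.11000110.11100110


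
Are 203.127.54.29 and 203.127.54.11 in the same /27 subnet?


Mask: 255.255.255.224
203.127.54.29 AND mask = 203.127.54.0
203.127.54.11 AND mask = 203.127.54.0
Yes, same subnet (203.127.54.0)


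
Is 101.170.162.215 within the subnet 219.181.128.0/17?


Subnet network: 219.181.128.0
Test IP AND mask: 101.170.128.0
No, 101.170.162.215 is not in 219.181.128.0/17


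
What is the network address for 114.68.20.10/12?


IP:   01110010.01000100.00010100.00001010
Mask: 11111111.11110000.00000000.00000000
AND operation:
Net:  01110010.01000000.00000000.00000000
Network: 114.64.0.0/12


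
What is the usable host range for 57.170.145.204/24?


Network: 57.170.145.0
Broadcast: 57.170.145.255
First usable = network + 1
Last usable = broadcast - 1
Range: 57.170.145.1 to 57.170.145.254


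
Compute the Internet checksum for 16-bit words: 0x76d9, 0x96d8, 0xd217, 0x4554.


Sum all words (with carry folding):
+ 0x76d9 = 0x76d9
+ 0x96d8 = 0x0db2
+ 0xd217 = 0xdfc9
+ 0x4554 = 0x251e
One's complement: ~0x251e
Checksum = 0xdae1


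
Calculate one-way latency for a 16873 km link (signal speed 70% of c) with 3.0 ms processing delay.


Speed = 0.7 * 3e5 km/s = 210000 km/s
Propagation delay = 16873 / 210000 = 0.0803 s = 80.3476 ms
Processing delay = 3.0 ms
Total one-way latency = 83.3476 ms


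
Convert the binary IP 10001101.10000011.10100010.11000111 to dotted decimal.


10001101 = 141
10000011 = 131
10100010 = 162
11000111 = 199
IP: 141.131.162.199


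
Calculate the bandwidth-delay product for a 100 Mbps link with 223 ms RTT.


BDP = bandwidth * RTT
= 100 Mbps * 223 ms
= 100 * 1e6 * 223 / 1000 bits
= 22300000 bits
= 2787500 bytes
= 2722.168 KB
BDP = 22300000 bits (2787500 bytes)


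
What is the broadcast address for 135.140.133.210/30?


Network: 135.140.133.208/30
Host bits = 2
Set all host bits to 1:
Broadcast: 135.140.133.211


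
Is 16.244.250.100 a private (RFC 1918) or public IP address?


RFC 1918 private ranges:
  10.0.0.0/8 (10.0.0.0 - 10.255.255.255)
  172.16.0.0/12 (172.16.0.0 - 172.31.255.255)
  192.168.0.0/16 (192.168.0.0 - 192.168.255.255)
Public (not in any RFC 1918 range)


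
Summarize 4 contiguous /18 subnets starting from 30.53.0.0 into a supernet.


Original prefix: /18
Number of subnets: 4 = 2^2
New prefix = 18 - 2 = 16
Supernet: 30.53.0.0/16


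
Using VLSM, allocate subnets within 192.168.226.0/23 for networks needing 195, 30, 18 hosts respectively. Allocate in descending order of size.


195 hosts -> /24 (254 usable): 192.168.226.0/24
30 hosts -> /27 (30 usable): 192.168.227.0/27
18 hosts -> /27 (30 usable): 192.168.227.32/27
Allocation: 192.168.226.0/24 (195 hosts, 254 usable); 192.168.227.0/27 (30 hosts, 30 usable); 192.168.227.32/27 (18 hosts, 30 usable)


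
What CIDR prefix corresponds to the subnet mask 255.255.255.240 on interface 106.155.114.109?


Binary: 11111111.11111111.11111111.11110000
Count leading 1s
Prefix: /28


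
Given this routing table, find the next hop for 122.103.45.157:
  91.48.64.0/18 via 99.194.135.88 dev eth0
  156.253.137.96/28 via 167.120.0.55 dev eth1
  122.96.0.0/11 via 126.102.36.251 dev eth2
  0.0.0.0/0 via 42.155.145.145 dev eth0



Longest prefix match for 122.103.45.157:
  /18 91.48.64.0: no
  /28 156.253.137.96: no
  /11 122.96.0.0: MATCH
  /0 0.0.0.0: MATCH
Selected: next-hop 126.102.36.251 via eth2 (matched /11)


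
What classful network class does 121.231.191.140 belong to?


First octet: 121
Binary: 01111001
0xxxxxxx -> Class A (1-126)
Class A, default mask 255.0.0.0 (/8)


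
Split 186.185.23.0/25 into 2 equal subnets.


New prefix = 25 + 1 = 26
Each subnet has 64 addresses
  186.185.23.0/26
  186.185.23.64/26
Subnets: 186.185.23.0/26, 186.185.23.64/26


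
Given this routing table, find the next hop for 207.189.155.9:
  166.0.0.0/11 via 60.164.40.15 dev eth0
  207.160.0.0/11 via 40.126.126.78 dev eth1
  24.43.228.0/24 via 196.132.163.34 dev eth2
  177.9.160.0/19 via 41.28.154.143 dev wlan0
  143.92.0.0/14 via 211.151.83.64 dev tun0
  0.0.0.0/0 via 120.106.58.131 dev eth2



Longest prefix match for 207.189.155.9:
  /11 166.0.0.0: no
  /11 207.160.0.0: MATCH
  /24 24.43.228.0: no
  /19 177.9.160.0: no
  /14 143.92.0.0: no
  /0 0.0.0.0: MATCH
Selected: next-hop 40.126.126.78 via eth1 (matched /11)


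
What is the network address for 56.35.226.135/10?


IP:   00111000.00100011.11100010.10000111
Mask: 11111111.11000000.00000000.00000000
AND operation:
Net:  00111000.00000000.00000000.00000000
Network: 56.0.0.0/10


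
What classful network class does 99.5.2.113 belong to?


First octet: 99
Binary: 01100011
0xxxxxxx -> Class A (1-126)
Class A, default mask 255.0.0.0 (/8)


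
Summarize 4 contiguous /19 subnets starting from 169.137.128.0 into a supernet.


Original prefix: /19
Number of subnets: 4 = 2^2
New prefix = 19 - 2 = 17
Supernet: 169.137.128.0/17


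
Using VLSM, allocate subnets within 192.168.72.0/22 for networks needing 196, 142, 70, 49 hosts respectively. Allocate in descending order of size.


196 hosts -> /24 (254 usable): 192.168.72.0/24
142 hosts -> /24 (254 usable): 192.168.73.0/24
70 hosts -> /25 (126 usable): 192.168.74.0/25
49 hosts -> /26 (62 usable): 192.168.74.128/26
Allocation: 192.168.72.0/24 (196 hosts, 254 usable); 192.168.73.0/24 (142 hosts, 254 usable); 192.168.74.0/25 (70 hosts, 126 usable); 192.168.74.128/26 (49 hosts, 62 usable)


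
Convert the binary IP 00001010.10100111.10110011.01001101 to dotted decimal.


00001010 = 10
10100111 = 167
10110011 = 179
01001101 = 77
IP: 10.167.179.77


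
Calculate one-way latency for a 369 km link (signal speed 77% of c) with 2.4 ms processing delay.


Speed = 0.77 * 3e5 km/s = 231000 km/s
Propagation delay = 369 / 231000 = 0.0016 s = 1.5974 ms
Processing delay = 2.4 ms
Total one-way latency = 3.9974 ms


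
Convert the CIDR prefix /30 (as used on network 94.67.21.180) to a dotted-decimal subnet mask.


/30 means 30 network bits, 2 host bits
Binary: 11111111111111111111111111111100
Mask: 255.255.255.252


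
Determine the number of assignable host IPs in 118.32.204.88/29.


Host bits = 32 - 29 = 3
Total addresses = 2^3 = 8
Usable = total - 2 (network and broadcast)
Usable hosts: 6


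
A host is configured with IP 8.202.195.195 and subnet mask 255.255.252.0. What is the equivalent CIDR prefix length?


Binary: 11111111.11111111.11111100.00000000
Count leading 1s
Prefix: /22


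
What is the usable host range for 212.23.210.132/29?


Network: 212.23.210.128
Broadcast: 212.23.210.135
First usable = network + 1
Last usable = broadcast - 1
Range: 212.23.210.129 to 212.23.210.134


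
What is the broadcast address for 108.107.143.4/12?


Network: 108.96.0.0/12
Host bits = 20
Set all host bits to 1:
Broadcast: 108.111.255.255


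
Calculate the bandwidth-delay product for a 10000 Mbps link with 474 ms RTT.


BDP = bandwidth * RTT
= 10000 Mbps * 474 ms
= 10000 * 1e6 * 474 / 1000 bits
= 4740000000 bits
= 592500000 bytes
= 578613.2812 KB
BDP = 4740000000 bits (592500000 bytes)


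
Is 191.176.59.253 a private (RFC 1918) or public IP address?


RFC 1918 private ranges:
  10.0.0.0/8 (10.0.0.0 - 10.255.255.255)
  172.16.0.0/12 (172.16.0.0 - 172.31.255.255)
  192.168.0.0/16 (192.168.0.0 - 192.168.255.255)
Public (not in any RFC 1918 range)


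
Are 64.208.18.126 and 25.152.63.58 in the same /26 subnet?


Mask: 255.255.255.192
64.208.18.126 AND mask = 64.208.18.64
25.152.63.58 AND mask = 25.152.63.0
No, different subnets (64.208.18.64 vs 25.152.63.0)


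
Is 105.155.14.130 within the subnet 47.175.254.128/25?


Subnet network: 47.175.254.128
Test IP AND mask: 105.155.14.128
No, 105.155.14.130 is not in 47.175.254.128/25


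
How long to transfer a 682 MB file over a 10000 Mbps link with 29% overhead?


Effective throughput = 10000 * (1 - 29/100) = 7100 Mbps
File size in Mb = 682 * 8 = 5456 Mb
Time = 5456 / 7100
Time = 0.7685 seconds


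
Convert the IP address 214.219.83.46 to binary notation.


214 = 11010110
219 = 11011011
83 = 01010011
46 = 00101110
Binary: 11010110.11011011.01010011.00101110


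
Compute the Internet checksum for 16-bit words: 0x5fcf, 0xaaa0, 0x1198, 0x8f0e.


Sum all words (with carry folding):
+ 0x5fcf = 0x5fcf
+ 0xaaa0 = 0x0a70
+ 0x1198 = 0x1c08
+ 0x8f0e = 0xab16
One's complement: ~0xab16
Checksum = 0x54e9


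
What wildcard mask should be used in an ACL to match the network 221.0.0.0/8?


Subnet mask: 255.0.0.0
Wildcard = 255.255.255.255 - subnet mask
255 - 255 = 0
255 - 0 = 255
255 - 0 = 255
255 - 0 = 255
Wildcard: 0.255.255.255


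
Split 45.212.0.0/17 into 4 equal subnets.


New prefix = 17 + 2 = 19
Each subnet has 8192 addresses
  45.212.0.0/19
  45.212.32.0/19
  45.212.64.0/19
  45.212.96.0/19
Subnets: 45.212.0.0/19, 45.212.32.0/19, 45.212.64.0/19, 45.212.96.0/19


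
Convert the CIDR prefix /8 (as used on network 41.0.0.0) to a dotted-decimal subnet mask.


/8 means 8 network bits, 24 host bits
Binary: 11111111000000000000000000000000
Mask: 255.0.0.0


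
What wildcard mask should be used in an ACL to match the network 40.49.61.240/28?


Subnet mask: 255.255.255.240
Wildcard = 255.255.255.255 - subnet mask
255 - 255 = 0
255 - 255 = 0
255 - 255 = 0
255 - 240 = 15
Wildcard: 0.0.0.15


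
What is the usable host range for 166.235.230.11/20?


Network: 166.235.224.0
Broadcast: 166.235.239.255
First usable = network + 1
Last usable = broadcast - 1
Range: 166.235.224.1 to 166.235.239.254


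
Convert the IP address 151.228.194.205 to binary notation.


151 = 10010111
228 = 11100100
194 = 11000010
205 = 11001101
Binary: 10010111.11100100.11000010.11001101


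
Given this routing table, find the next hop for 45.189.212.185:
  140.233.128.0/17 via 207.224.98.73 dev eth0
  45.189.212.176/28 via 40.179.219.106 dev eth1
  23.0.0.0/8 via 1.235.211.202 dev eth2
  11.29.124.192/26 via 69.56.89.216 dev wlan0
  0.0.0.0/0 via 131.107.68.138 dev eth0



Longest prefix match for 45.189.212.185:
  /17 140.233.128.0: no
  /28 45.189.212.176: MATCH
  /8 23.0.0.0: no
  /26 11.29.124.192: no
  /0 0.0.0.0: MATCH
Selected: next-hop 40.179.219.106 via eth1 (matched /28)


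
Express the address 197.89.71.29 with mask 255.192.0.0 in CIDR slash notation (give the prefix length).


Binary: 11111111.11000000.00000000.00000000
Count leading 1s
Prefix: /10


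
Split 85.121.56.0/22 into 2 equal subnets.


New prefix = 22 + 1 = 23
Each subnet has 512 addresses
  85.121.56.0/23
  85.121.58.0/23
Subnets: 85.121.56.0/23, 85.121.58.0/23


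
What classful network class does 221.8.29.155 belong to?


First octet: 221
Binary: 11011101
110xxxxx -> Class C (192-223)
Class C, default mask 255.255.255.0 (/24)


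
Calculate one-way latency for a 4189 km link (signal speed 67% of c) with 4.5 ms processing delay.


Speed = 0.67 * 3e5 km/s = 201000 km/s
Propagation delay = 4189 / 201000 = 0.0208 s = 20.8408 ms
Processing delay = 4.5 ms
Total one-way latency = 25.3408 ms


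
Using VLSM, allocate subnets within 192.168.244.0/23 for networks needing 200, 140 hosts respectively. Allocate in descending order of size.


200 hosts -> /24 (254 usable): 192.168.244.0/24
140 hosts -> /24 (254 usable): 192.168.245.0/24
Allocation: 192.168.244.0/24 (200 hosts, 254 usable); 192.168.245.0/24 (140 hosts, 254 usable)


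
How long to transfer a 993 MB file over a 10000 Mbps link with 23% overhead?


Effective throughput = 10000 * (1 - 23/100) = 7700 Mbps
File size in Mb = 993 * 8 = 7944 Mb
Time = 7944 / 7700
Time = 1.0317 seconds


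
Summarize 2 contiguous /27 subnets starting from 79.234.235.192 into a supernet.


Original prefix: /27
Number of subnets: 2 = 2^1
New prefix = 27 - 1 = 26
Supernet: 79.234.235.192/26


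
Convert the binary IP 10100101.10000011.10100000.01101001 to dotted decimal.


10100101 = 165
10000011 = 131
10100000 = 160
01101001 = 105
IP: 165.131.160.105


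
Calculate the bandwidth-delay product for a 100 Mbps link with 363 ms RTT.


BDP = bandwidth * RTT
= 100 Mbps * 363 ms
= 100 * 1e6 * 363 / 1000 bits
= 36300000 bits
= 4537500 bytes
= 4431.1523 KB
BDP = 36300000 bits (4537500 bytes)


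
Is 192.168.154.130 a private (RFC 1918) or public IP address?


RFC 1918 private ranges:
  10.0.0.0/8 (10.0.0.0 - 10.255.255.255)
  172.16.0.0/12 (172.16.0.0 - 172.31.255.255)
  192.168.0.0/16 (192.168.0.0 - 192.168.255.255)
Private (in 192.168.0.0/16)


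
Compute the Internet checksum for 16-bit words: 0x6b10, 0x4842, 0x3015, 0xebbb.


Sum all words (with carry folding):
+ 0x6b10 = 0x6b10
+ 0x4842 = 0xb352
+ 0x3015 = 0xe367
+ 0xebbb = 0xcf23
One's complement: ~0xcf23
Checksum = 0x30dc


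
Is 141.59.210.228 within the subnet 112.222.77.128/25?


Subnet network: 112.222.77.128
Test IP AND mask: 141.59.210.128
No, 141.59.210.228 is not in 112.222.77.128/25


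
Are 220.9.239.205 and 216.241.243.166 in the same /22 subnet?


Mask: 255.255.252.0
220.9.239.205 AND mask = 220.9.236.0
216.241.243.166 AND mask = 216.241.240.0
No, different subnets (220.9.236.0 vs 216.241.240.0)


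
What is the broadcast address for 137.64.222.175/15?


Network: 137.64.0.0/15
Host bits = 17
Set all host bits to 1:
Broadcast: 137.65.255.255


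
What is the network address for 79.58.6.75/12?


IP:   01001111.00111010.00000110.01001011
Mask: 11111111.11110000.00000000.00000000
AND operation:
Net:  01001111.00110000.00000000.00000000
Network: 79.48.0.0/12


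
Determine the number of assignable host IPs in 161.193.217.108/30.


Host bits = 32 - 30 = 2
Total addresses = 2^2 = 4
Usable = total - 2 (network and broadcast)
Usable hosts: 2


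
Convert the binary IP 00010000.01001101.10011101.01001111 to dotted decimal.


00010000 = 16
01001101 = 77
10011101 = 157
01001111 = 79
IP: 16.77.157.79


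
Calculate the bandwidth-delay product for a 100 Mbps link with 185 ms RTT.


BDP = bandwidth * RTT
= 100 Mbps * 185 ms
= 100 * 1e6 * 185 / 1000 bits
= 18500000 bits
= 2312500 bytes
= 2258.3008 KB
BDP = 18500000 bits (2312500 bytes)


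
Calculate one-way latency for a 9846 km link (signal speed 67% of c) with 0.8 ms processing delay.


Speed = 0.67 * 3e5 km/s = 201000 km/s
Propagation delay = 9846 / 201000 = 0.049 s = 48.9851 ms
Processing delay = 0.8 ms
Total one-way latency = 49.7851 ms


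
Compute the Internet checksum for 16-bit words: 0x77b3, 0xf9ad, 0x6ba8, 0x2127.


Sum all words (with carry folding):
+ 0x77b3 = 0x77b3
+ 0xf9ad = 0x7161
+ 0x6ba8 = 0xdd09
+ 0x2127 = 0xfe30
One's complement: ~0xfe30
Checksum = 0x01cf


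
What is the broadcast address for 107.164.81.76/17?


Network: 107.164.0.0/17
Host bits = 15
Set all host bits to 1:
Broadcast: 107.164.127.255


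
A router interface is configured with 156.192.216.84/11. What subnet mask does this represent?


/11 means 11 network bits, 21 host bits
Binary: 11111111111000000000000000000000
Mask: 255.224.0.0


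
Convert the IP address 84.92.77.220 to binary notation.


84 = 01010100
92 = 01011100
77 = 01001101
220 = 11011100
Binary: 01010100.01011100.01001101.11011100


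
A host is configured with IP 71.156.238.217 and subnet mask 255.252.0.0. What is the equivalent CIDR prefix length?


Binary: 11111111.11111100.00000000.00000000
Count leading 1s
Prefix: /14


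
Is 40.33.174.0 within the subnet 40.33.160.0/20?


Subnet network: 40.33.160.0
Test IP AND mask: 40.33.160.0
Yes, 40.33.174.0 is in 40.33.160.0/20


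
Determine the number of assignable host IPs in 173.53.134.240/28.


Host bits = 32 - 28 = 4
Total addresses = 2^4 = 16
Usable = total - 2 (network and broadcast)
Usable hosts: 14


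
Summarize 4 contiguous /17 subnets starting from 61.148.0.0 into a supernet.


Original prefix: /17
Number of subnets: 4 = 2^2
New prefix = 17 - 2 = 15
Supernet: 61.148.0.0/15


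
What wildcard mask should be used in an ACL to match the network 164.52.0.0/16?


Subnet mask: 255.255.0.0
Wildcard = 255.255.255.255 - subnet mask
255 - 255 = 0
255 - 255 = 0
255 - 0 = 255
255 - 0 = 255
Wildcard: 0.0.255.255


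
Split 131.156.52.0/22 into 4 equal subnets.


New prefix = 22 + 2 = 24
Each subnet has 256 addresses
  131.156.52.0/24
  131.156.53.0/24
  131.156.54.0/24
  131.156.55.0/24
Subnets: 131.156.52.0/24, 131.156.53.0/24, 131.156.54.0/24, 131.156.55.0/24
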